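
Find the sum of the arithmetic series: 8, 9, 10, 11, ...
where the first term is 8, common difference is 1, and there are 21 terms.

Sₙ = n/2 × (first + last)
Last term = a + (n-1)d = 8 + (21-1)×1 = 28
S_21 = 21/2 × (8 + 28)
S_21 = 21/2 × 36 = 378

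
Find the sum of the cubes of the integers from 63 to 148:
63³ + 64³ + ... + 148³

Use ∑_{k=1}^{n} k³ = [n(n+1)/2]², then subtract the first 62 terms.
∑_{k=1}^{148} k³ = [148×149/2]² = 11026² = 121572676
∑_{k=1}^{62} k³ = [62×63/2]² = 1953² = 3814209
∑_{k=63}^{148} k³ = 121572676 - 3814209 = 117758467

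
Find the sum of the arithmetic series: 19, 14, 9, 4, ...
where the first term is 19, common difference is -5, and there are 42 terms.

Sₙ = n/2 × (first + last)
Last term = a + (n-1)d = 19 + (42-1)×(-5) = -186
S_42 = 42/2 × (19 + (-186))
S_42 = 42/2 × (-167) = -3507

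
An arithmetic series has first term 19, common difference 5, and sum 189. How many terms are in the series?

Using S = n/2 × [2a + (n-1)d]
189 = n/2 × [2(19) + (n-1)(5)]
189 = n/2 × [38 + 5n - 5]
378 = n × [33 + 5n]
5n² + (33)n - 378 = 0
Discriminant: Δ = (33)² - 4(5)(-378) = 1089 + 7560 = 8649
√Δ = 93
n = [-(33) + √Δ] / (2·5) = (-33 + 93) / 10 = 60 / 10 = 6
(The negative root is discarded since n must be a positive integer.)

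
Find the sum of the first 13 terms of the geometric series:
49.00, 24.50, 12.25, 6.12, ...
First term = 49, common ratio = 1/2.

Sₙ = a(1 - rⁿ) / (1 - r)
S_13 = 49(1 - (1/2)^13) / (1 - (1/2))
S_13 = 49(1 - (1/8192)) / (1/2)
S_13 = 401359/4096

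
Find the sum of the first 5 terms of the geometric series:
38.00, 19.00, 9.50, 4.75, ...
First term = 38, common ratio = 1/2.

Sₙ = a(1 - rⁿ) / (1 - r)
S_5 = 38(1 - (1/2)^5) / (1 - (1/2))
S_5 = 38(1 - (1/32)) / (1/2)
S_5 = 589/8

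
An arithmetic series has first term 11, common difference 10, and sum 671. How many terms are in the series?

Using S = n/2 × [2a + (n-1)d]
671 = n/2 × [2(11) + (n-1)(10)]
671 = n/2 × [22 + 10n - 10]
1342 = n × [12 + 10n]
10n² + (12)n - 1342 = 0
Discriminant: Δ = (12)² - 4(10)(-1342) = 144 + 53680 = 53824
√Δ = 232
n = [-(12) + √Δ] / (2·10) = (-12 + 232) / 20 = 220 / 20 = 11
(The negative root is discarded since n must be a positive integer.)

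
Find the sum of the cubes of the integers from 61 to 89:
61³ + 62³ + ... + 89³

Use ∑_{k=1}^{n} k³ = [n(n+1)/2]², then subtract the first 60 terms.
∑_{k=1}^{89} k³ = [89×90/2]² = 4005² = 16040025
∑_{k=1}^{60} k³ = [60×61/2]² = 1830² = 3348900
∑_{k=61}^{89} k³ = 16040025 - 3348900 = 12691125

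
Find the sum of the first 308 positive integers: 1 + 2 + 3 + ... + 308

Formula: ∑k = n(n+1)/2
= 308×309/2
= 95172/2
= 47586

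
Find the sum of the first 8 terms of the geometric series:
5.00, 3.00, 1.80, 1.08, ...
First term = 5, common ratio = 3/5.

Sₙ = a(1 - rⁿ) / (1 - r)
S_8 = 5(1 - (3/5)^8) / (1 - (3/5))
S_8 = 5(1 - (6561/390625)) / (2/5)
S_8 = 192032/15625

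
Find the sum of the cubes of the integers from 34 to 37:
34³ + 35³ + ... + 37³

Use ∑_{k=1}^{n} k³ = [n(n+1)/2]², then subtract the first 33 terms.
∑_{k=1}^{37} k³ = [37×38/2]² = 703² = 494209
∑_{k=1}^{33} k³ = [33×34/2]² = 561² = 314721
∑_{k=34}^{37} k³ = 494209 - 314721 = 179488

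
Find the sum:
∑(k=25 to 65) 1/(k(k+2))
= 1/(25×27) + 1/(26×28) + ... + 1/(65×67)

Partial fractions: 1/(k(k+2)) = (1/2)[1/k - 1/(k+2)]
Telescoping leaves the first two and last two terms:
= (1/2)[1/25 + 1/26 - 1/66 - 1/67]
= 17384/718575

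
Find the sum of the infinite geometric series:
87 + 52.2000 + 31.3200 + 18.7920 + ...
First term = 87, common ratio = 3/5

For |r| < 1, S = a / (1 - r)
S = 87 / (1 - (3/5))
S = 87 / (2/5)
S = 435/2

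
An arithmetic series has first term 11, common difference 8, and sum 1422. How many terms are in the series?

Using S = n/2 × [2a + (n-1)d]
1422 = n/2 × [2(11) + (n-1)(8)]
1422 = n/2 × [22 + 8n - 8]
2844 = n × [14 + 8n]
8n² + (14)n - 2844 = 0
Discriminant: Δ = (14)² - 4(8)(-2844) = 196 + 91008 = 91204
√Δ = 302
n = [-(14) + √Δ] / (2·8) = (-14 + 302) / 16 = 288 / 16 = 18
(The negative root is discarded since n must be a positive integer.)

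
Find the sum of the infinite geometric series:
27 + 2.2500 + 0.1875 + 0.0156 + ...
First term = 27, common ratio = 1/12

For |r| < 1, S = a / (1 - r)
S = 27 / (1 - (1/12))
S = 27 / (11/12)
S = 324/11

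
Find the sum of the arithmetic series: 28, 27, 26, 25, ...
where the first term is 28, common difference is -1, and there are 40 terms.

Sₙ = n/2 × (first + last)
Last term = a + (n-1)d = 28 + (40-1)×(-1) = -11
S_40 = 40/2 × (28 + (-11))
S_40 = 40/2 × 17 = 340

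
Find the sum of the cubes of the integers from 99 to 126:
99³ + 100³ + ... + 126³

Use ∑_{k=1}^{n} k³ = [n(n+1)/2]², then subtract the first 98 terms.
∑_{k=1}^{126} k³ = [126×127/2]² = 8001² = 64016001
∑_{k=1}^{98} k³ = [98×99/2]² = 4851² = 23532201
∑_{k=99}^{126} k³ = 64016001 - 23532201 = 40483800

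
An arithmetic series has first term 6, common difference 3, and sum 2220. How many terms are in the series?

Using S = n/2 × [2a + (n-1)d]
2220 = n/2 × [2(6) + (n-1)(3)]
2220 = n/2 × [12 + 3n - 3]
4440 = n × [9 + 3n]
3n² + (9)n - 4440 = 0
Discriminant: Δ = (9)² - 4(3)(-4440) = 81 + 53280 = 53361
√Δ = 231
n = [-(9) + √Δ] / (2·3) = (-9 + 231) / 6 = 222 / 6 = 37
(The negative root is discarded since n must be a positive integer.)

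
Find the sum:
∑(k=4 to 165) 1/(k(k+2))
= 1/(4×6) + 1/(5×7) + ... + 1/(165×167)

Partial fractions: 1/(k(k+2)) = (1/2)[1/k - 1/(k+2)]
Telescoping leaves the first two and last two terms:
= (1/2)[1/4 + 1/5 - 1/166 - 1/167]
= 121419/554440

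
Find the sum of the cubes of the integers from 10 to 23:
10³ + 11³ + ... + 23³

Use ∑_{k=1}^{n} k³ = [n(n+1)/2]², then subtract the first 9 terms.
∑_{k=1}^{23} k³ = [23×24/2]² = 276² = 76176
∑_{k=1}^{9} k³ = [9×10/2]² = 45² = 2025
∑_{k=10}^{23} k³ = 76176 - 2025 = 74151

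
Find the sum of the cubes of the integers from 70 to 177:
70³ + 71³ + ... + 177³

Use ∑_{k=1}^{n} k³ = [n(n+1)/2]², then subtract the first 69 terms.
∑_{k=1}^{177} k³ = [177×178/2]² = 15753² = 248157009
∑_{k=1}^{69} k³ = [69×70/2]² = 2415² = 5832225
∑_{k=70}^{177} k³ = 248157009 - 5832225 = 242324784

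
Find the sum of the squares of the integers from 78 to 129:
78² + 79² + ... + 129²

Use ∑_{k=1}^{n} k² = n(n+1)(2n+1)/6, then subtract the first 77 terms.
∑_{k=1}^{129} k² = 129×130×259/6 = 723905
∑_{k=1}^{77} k² = 77×78×155/6 = 155155
∑_{k=78}^{129} k² = 723905 - 155155 = 568750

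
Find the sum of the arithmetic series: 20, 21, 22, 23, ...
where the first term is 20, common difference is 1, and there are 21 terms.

Sₙ = n/2 × (first + last)
Last term = a + (n-1)d = 20 + (21-1)×1 = 40
S_21 = 21/2 × (20 + 40)
S_21 = 21/2 × 60 = 630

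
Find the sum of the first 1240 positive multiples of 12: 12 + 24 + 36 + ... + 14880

Factor out 12: = 12(1 + 2 + ... + 1240) = 12 × n(n+1)/2
= 12 × 1240×1241/2
= 12 × 769420
= 9233040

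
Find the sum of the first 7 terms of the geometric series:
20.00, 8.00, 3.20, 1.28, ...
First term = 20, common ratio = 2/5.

Sₙ = a(1 - rⁿ) / (1 - r)
S_7 = 20(1 - (2/5)^7) / (1 - (2/5))
S_7 = 20(1 - (128/78125)) / (3/5)
S_7 = 103996/3125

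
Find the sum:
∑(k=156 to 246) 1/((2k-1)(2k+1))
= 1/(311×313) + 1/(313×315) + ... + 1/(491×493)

Partial fractions: 1/((2k-1)(2k+1)) = (1/2)[1/(2k-1) - 1/(2k+1)]
The series telescopes:
= (1/2)[1/311 - 1/493]
= 91/153323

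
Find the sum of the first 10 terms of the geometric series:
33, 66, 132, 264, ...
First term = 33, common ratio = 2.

Sₙ = a(1 - rⁿ) / (1 - r)
S_10 = 33(1 - 2^10) / (1 - 2)
S_10 = 33(1 - 1024) / (-1)
S_10 = 33759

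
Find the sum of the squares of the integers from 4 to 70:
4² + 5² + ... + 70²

Use ∑_{k=1}^{n} k² = n(n+1)(2n+1)/6, then subtract the first 3 terms.
∑_{k=1}^{70} k² = 70×71×141/6 = 116795
∑_{k=1}^{3} k² = 3×4×7/6 = 14
∑_{k=4}^{70} k² = 116795 - 14 = 116781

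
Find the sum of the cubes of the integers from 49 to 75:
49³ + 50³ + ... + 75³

Use ∑_{k=1}^{n} k³ = [n(n+1)/2]², then subtract the first 48 terms.
∑_{k=1}^{75} k³ = [75×76/2]² = 2850² = 8122500
∑_{k=1}^{48} k³ = [48×49/2]² = 1176² = 1382976
∑_{k=49}^{75} k³ = 8122500 - 1382976 = 6739524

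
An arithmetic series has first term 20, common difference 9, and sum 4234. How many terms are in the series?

Using S = n/2 × [2a + (n-1)d]
4234 = n/2 × [2(20) + (n-1)(9)]
4234 = n/2 × [40 + 9n - 9]
8468 = n × [31 + 9n]
9n² + (31)n - 8468 = 0
Discriminant: Δ = (31)² - 4(9)(-8468) = 961 + 304848 = 305809
√Δ = 553
n = [-(31) + √Δ] / (2·9) = (-31 + 553) / 18 = 522 / 18 = 29
(The negative root is discarded since n must be a positive integer.)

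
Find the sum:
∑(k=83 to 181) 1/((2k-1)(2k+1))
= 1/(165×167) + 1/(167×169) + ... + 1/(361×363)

Partial fractions: 1/((2k-1)(2k+1)) = (1/2)[1/(2k-1) - 1/(2k+1)]
The series telescopes:
= (1/2)[1/165 - 1/363]
= 1/605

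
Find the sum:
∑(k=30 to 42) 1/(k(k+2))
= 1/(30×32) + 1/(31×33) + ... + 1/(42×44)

Partial fractions: 1/(k(k+2)) = (1/2)[1/k - 1/(k+2)]
Telescoping leaves the first two and last two terms:
= (1/2)[1/30 + 1/31 - 1/43 - 1/44]
= 17251/1759560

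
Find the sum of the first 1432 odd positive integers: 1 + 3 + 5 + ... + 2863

Sum of first n odd numbers = n²
= 1432²
= 2050624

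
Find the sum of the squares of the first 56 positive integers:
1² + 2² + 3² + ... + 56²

Formula: ∑k² = n(n+1)(2n+1)/6
= 56×57×113/6
= 360696/6
= 60116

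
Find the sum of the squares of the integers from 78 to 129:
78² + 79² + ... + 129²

Use ∑_{k=1}^{n} k² = n(n+1)(2n+1)/6, then subtract the first 77 terms.
∑_{k=1}^{129} k² = 129×130×259/6 = 723905
∑_{k=1}^{77} k² = 77×78×155/6 = 155155
∑_{k=78}^{129} k² = 723905 - 155155 = 568750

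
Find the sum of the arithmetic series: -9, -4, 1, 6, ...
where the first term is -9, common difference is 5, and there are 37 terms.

Sₙ = n/2 × (first + last)
Last term = a + (n-1)d = -9 + (37-1)×5 = 171
S_37 = 37/2 × (-9 + 171)
S_37 = 37/2 × 162 = 2997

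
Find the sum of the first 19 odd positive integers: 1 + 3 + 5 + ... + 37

Sum of first n odd numbers = n²
= 19²
= 361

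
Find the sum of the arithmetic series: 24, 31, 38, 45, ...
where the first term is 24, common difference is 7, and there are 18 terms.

Sₙ = n/2 × (first + last)
Last term = a + (n-1)d = 24 + (18-1)×7 = 143
S_18 = 18/2 × (24 + 143)
S_18 = 18/2 × 167 = 1503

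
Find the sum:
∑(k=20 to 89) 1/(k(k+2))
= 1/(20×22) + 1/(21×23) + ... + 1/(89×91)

Partial fractions: 1/(k(k+2)) = (1/2)[1/k - 1/(k+2)]
Telescoping leaves the first two and last two terms:
= (1/2)[1/20 + 1/21 - 1/90 - 1/91]
= 1237/32760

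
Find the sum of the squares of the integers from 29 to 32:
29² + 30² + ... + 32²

Use ∑_{k=1}^{n} k² = n(n+1)(2n+1)/6, then subtract the first 28 terms.
∑_{k=1}^{32} k² = 32×33×65/6 = 11440
∑_{k=1}^{28} k² = 28×29×57/6 = 7714
∑_{k=29}^{32} k² = 11440 - 7714 = 3726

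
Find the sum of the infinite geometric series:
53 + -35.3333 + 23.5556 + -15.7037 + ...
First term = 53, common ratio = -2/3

For |r| < 1, S = a / (1 - r)
S = 53 / (1 - (-2/3))
S = 53 / (5/3)
S = 159/5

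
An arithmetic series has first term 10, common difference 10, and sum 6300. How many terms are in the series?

Using S = n/2 × [2a + (n-1)d]
6300 = n/2 × [2(10) + (n-1)(10)]
6300 = n/2 × [20 + 10n - 10]
12600 = n × [10 + 10n]
10n² + (10)n - 12600 = 0
Discriminant: Δ = (10)² - 4(10)(-12600) = 100 + 504000 = 504100
√Δ = 710
n = [-(10) + √Δ] / (2·10) = (-10 + 710) / 20 = 700 / 20 = 35
(The negative root is discarded since n must be a positive integer.)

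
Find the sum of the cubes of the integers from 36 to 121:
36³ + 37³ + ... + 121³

Use ∑_{k=1}^{n} k³ = [n(n+1)/2]², then subtract the first 35 terms.
∑_{k=1}^{121} k³ = [121×122/2]² = 7381² = 54479161
∑_{k=1}^{35} k³ = [35×36/2]² = 630² = 396900
∑_{k=36}^{121} k³ = 54479161 - 396900 = 54082261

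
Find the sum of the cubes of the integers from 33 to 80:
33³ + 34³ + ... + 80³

Use ∑_{k=1}^{n} k³ = [n(n+1)/2]², then subtract the first 32 terms.
∑_{k=1}^{80} k³ = [80×81/2]² = 3240² = 10497600
∑_{k=1}^{32} k³ = [32×33/2]² = 528² = 278784
∑_{k=33}^{80} k³ = 10497600 - 278784 = 10218816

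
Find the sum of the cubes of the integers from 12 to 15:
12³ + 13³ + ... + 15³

Use ∑_{k=1}^{n} k³ = [n(n+1)/2]², then subtract the first 11 terms.
∑_{k=1}^{15} k³ = [15×16/2]² = 120² = 14400
∑_{k=1}^{11} k³ = [11×12/2]² = 66² = 4356
∑_{k=12}^{15} k³ = 14400 - 4356 = 10044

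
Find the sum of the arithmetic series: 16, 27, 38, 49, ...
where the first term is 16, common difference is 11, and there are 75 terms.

Sₙ = n/2 × (first + last)
Last term = a + (n-1)d = 16 + (75-1)×11 = 830
S_75 = 75/2 × (16 + 830)
S_75 = 75/2 × 846 = 31725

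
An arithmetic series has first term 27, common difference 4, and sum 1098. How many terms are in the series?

Using S = n/2 × [2a + (n-1)d]
1098 = n/2 × [2(27) + (n-1)(4)]
1098 = n/2 × [54 + 4n - 4]
2196 = n × [50 + 4n]
4n² + (50)n - 2196 = 0
Discriminant: Δ = (50)² - 4(4)(-2196) = 2500 + 35136 = 37636
√Δ = 194
n = [-(50) + √Δ] / (2·4) = (-50 + 194) / 8 = 144 / 8 = 18
(The negative root is discarded since n must be a positive integer.)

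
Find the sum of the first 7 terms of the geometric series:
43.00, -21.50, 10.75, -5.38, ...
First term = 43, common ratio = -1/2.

Sₙ = a(1 - rⁿ) / (1 - r)
S_7 = 43(1 - (-1/2)^7) / (1 - (-1/2))
S_7 = 43(1 - (-1/128)) / (3/2)
S_7 = 1849/64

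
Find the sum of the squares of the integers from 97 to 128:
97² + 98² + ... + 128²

Use ∑_{k=1}^{n} k² = n(n+1)(2n+1)/6, then subtract the first 96 terms.
∑_{k=1}^{128} k² = 128×129×257/6 = 707264
∑_{k=1}^{96} k² = 96×97×193/6 = 299536
∑_{k=97}^{128} k² = 707264 - 299536 = 407728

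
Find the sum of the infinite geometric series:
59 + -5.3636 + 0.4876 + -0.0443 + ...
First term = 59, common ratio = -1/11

For |r| < 1, S = a / (1 - r)
S = 59 / (1 - (-1/11))
S = 59 / (12/11)
S = 649/12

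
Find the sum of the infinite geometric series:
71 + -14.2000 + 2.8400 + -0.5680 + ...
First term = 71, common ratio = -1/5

For |r| < 1, S = a / (1 - r)
S = 71 / (1 - (-1/5))
S = 71 / (6/5)
S = 355/6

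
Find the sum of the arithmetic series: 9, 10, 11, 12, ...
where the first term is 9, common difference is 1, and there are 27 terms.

Sₙ = n/2 × (first + last)
Last term = a + (n-1)d = 9 + (27-1)×1 = 35
S_27 = 27/2 × (9 + 35)
S_27 = 27/2 × 44 = 594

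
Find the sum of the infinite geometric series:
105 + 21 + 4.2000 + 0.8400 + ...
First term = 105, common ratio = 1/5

For |r| < 1, S = a / (1 - r)
S = 105 / (1 - (1/5))
S = 105 / (4/5)
S = 525/4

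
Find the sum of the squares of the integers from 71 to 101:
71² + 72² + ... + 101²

Use ∑_{k=1}^{n} k² = n(n+1)(2n+1)/6, then subtract the first 70 terms.
∑_{k=1}^{101} k² = 101×102×203/6 = 348551
∑_{k=1}^{70} k² = 70×71×141/6 = 116795
∑_{k=71}^{101} k² = 348551 - 116795 = 231756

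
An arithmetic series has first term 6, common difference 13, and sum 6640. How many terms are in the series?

Using S = n/2 × [2a + (n-1)d]
6640 = n/2 × [2(6) + (n-1)(13)]
6640 = n/2 × [12 + 13n - 13]
13280 = n × [-1 + 13n]
13n² + (-1)n - 13280 = 0
Discriminant: Δ = (-1)² - 4(13)(-13280) = 1 + 690560 = 690561
√Δ = 831
n = [-(-1) + √Δ] / (2·13) = (1 + 831) / 26 = 832 / 26 = 32
(The negative root is discarded since n must be a positive integer.)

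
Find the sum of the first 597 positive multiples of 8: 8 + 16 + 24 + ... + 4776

Factor out 8: = 8(1 + 2 + ... + 597) = 8 × n(n+1)/2
= 8 × 597×598/2
= 8 × 178503
= 1428024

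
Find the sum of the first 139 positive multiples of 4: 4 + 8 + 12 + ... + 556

Factor out 4: = 4(1 + 2 + ... + 139) = 4 × n(n+1)/2
= 4 × 139×140/2
= 4 × 9730
= 38920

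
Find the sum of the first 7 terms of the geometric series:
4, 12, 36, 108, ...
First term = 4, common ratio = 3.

Sₙ = a(1 - rⁿ) / (1 - r)
S_7 = 4(1 - 3^7) / (1 - 3)
S_7 = 4(1 - 2187) / (-2)
S_7 = 4372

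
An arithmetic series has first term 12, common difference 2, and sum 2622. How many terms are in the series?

Using S = n/2 × [2a + (n-1)d]
2622 = n/2 × [2(12) + (n-1)(2)]
2622 = n/2 × [24 + 2n - 2]
5244 = n × [22 + 2n]
2n² + (22)n - 5244 = 0
Discriminant: Δ = (22)² - 4(2)(-5244) = 484 + 41952 = 42436
√Δ = 206
n = [-(22) + √Δ] / (2·2) = (-22 + 206) / 4 = 184 / 4 = 46
(The negative root is discarded since n must be a positive integer.)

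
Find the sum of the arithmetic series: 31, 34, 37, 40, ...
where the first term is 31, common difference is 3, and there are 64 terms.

Sₙ = n/2 × (first + last)
Last term = a + (n-1)d = 31 + (64-1)×3 = 220
S_64 = 64/2 × (31 + 220)
S_64 = 64/2 × 251 = 8032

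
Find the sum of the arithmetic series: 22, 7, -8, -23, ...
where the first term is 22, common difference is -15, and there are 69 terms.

Sₙ = n/2 × (first + last)
Last term = a + (n-1)d = 22 + (69-1)×(-15) = -998
S_69 = 69/2 × (22 + (-998))
S_69 = 69/2 × (-976) = -33672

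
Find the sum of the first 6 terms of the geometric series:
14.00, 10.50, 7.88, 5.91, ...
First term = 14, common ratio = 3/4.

Sₙ = a(1 - rⁿ) / (1 - r)
S_6 = 14(1 - (3/4)^6) / (1 - (3/4))
S_6 = 14(1 - (729/4096)) / (1/4)
S_6 = 23569/512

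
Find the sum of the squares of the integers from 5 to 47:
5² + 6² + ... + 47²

Use ∑_{k=1}^{n} k² = n(n+1)(2n+1)/6, then subtract the first 4 terms.
∑_{k=1}^{47} k² = 47×48×95/6 = 35720
∑_{k=1}^{4} k² = 4×5×9/6 = 30
∑_{k=5}^{47} k² = 35720 - 30 = 35690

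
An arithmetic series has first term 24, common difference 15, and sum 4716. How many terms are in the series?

Using S = n/2 × [2a + (n-1)d]
4716 = n/2 × [2(24) + (n-1)(15)]
4716 = n/2 × [48 + 15n - 15]
9432 = n × [33 + 15n]
15n² + (33)n - 9432 = 0
Discriminant: Δ = (33)² - 4(15)(-9432) = 1089 + 565920 = 567009
√Δ = 753
n = [-(33) + √Δ] / (2·15) = (-33 + 753) / 30 = 720 / 30 = 24
(The negative root is discarded since n must be a positive integer.)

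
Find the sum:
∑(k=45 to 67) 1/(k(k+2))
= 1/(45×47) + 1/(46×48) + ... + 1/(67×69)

Partial fractions: 1/(k(k+2)) = (1/2)[1/k - 1/(k+2)]
Telescoping leaves the first two and last two terms:
= (1/2)[1/45 + 1/46 - 1/68 - 1/69]
= 1039/140760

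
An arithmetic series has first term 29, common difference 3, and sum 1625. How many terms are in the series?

Using S = n/2 × [2a + (n-1)d]
1625 = n/2 × [2(29) + (n-1)(3)]
1625 = n/2 × [58 + 3n - 3]
3250 = n × [55 + 3n]
3n² + (55)n - 3250 = 0
Discriminant: Δ = (55)² - 4(3)(-3250) = 3025 + 39000 = 42025
√Δ = 205
n = [-(55) + √Δ] / (2·3) = (-55 + 205) / 6 = 150 / 6 = 25
(The negative root is discarded since n must be a positive integer.)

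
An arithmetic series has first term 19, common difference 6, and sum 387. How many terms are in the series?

Using S = n/2 × [2a + (n-1)d]
387 = n/2 × [2(19) + (n-1)(6)]
387 = n/2 × [38 + 6n - 6]
774 = n × [32 + 6n]
6n² + (32)n - 774 = 0
Discriminant: Δ = (32)² - 4(6)(-774) = 1024 + 18576 = 19600
√Δ = 140
n = [-(32) + √Δ] / (2·6) = (-32 + 140) / 12 = 108 / 12 = 9
(The negative root is discarded since n must be a positive integer.)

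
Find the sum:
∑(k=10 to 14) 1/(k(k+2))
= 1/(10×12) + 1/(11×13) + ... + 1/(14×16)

Partial fractions: 1/(k(k+2)) = (1/2)[1/k - 1/(k+2)]
Telescoping leaves the first two and last two terms:
= (1/2)[1/10 + 1/11 - 1/15 - 1/16]
= 163/5280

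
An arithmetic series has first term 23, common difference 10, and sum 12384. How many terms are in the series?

Using S = n/2 × [2a + (n-1)d]
12384 = n/2 × [2(23) + (n-1)(10)]
12384 = n/2 × [46 + 10n - 10]
24768 = n × [36 + 10n]
10n² + (36)n - 24768 = 0
Discriminant: Δ = (36)² - 4(10)(-24768) = 1296 + 990720 = 992016
√Δ = 996
n = [-(36) + √Δ] / (2·10) = (-36 + 996) / 20 = 960 / 20 = 48
(The negative root is discarded since n must be a positive integer.)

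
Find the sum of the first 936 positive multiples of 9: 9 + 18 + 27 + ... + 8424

Factor out 9: = 9(1 + 2 + ... + 936) = 9 × n(n+1)/2
= 9 × 936×937/2
= 9 × 438516
= 3946644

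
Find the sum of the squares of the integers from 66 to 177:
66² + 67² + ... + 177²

Use ∑_{k=1}^{n} k² = n(n+1)(2n+1)/6, then subtract the first 65 terms.
∑_{k=1}^{177} k² = 177×178×355/6 = 1864105
∑_{k=1}^{65} k² = 65×66×131/6 = 93665
∑_{k=66}^{177} k² = 1864105 - 93665 = 1770440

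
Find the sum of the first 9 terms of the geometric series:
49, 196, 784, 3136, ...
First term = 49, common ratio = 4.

Sₙ = a(1 - rⁿ) / (1 - r)
S_9 = 49(1 - 4^9) / (1 - 4)
S_9 = 49(1 - 262144) / (-3)
S_9 = 4281669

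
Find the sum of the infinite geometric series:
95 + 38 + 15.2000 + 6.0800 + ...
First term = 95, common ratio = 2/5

For |r| < 1, S = a / (1 - r)
S = 95 / (1 - (2/5))
S = 95 / (3/5)
S = 475/3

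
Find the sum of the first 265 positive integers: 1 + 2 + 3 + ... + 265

Formula: ∑k = n(n+1)/2
= 265×266/2
= 70490/2
= 35245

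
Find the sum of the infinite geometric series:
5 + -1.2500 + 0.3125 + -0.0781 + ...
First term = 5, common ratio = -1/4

For |r| < 1, S = a / (1 - r)
S = 5 / (1 - (-1/4))
S = 5 / (5/4)
S = 4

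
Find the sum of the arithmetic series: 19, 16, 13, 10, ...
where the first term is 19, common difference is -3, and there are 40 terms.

Sₙ = n/2 × (first + last)
Last term = a + (n-1)d = 19 + (40-1)×(-3) = -98
S_40 = 40/2 × (19 + (-98))
S_40 = 40/2 × (-79) = -1580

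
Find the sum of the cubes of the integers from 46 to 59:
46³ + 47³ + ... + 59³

Use ∑_{k=1}^{n} k³ = [n(n+1)/2]², then subtract the first 45 terms.
∑_{k=1}^{59} k³ = [59×60/2]² = 1770² = 3132900
∑_{k=1}^{45} k³ = [45×46/2]² = 1035² = 1071225
∑_{k=46}^{59} k³ = 3132900 - 1071225 = 2061675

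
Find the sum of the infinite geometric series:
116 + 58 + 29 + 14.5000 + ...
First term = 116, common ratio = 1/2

For |r| < 1, S = a / (1 - r)
S = 116 / (1 - (1/2))
S = 116 / (1/2)
S = 232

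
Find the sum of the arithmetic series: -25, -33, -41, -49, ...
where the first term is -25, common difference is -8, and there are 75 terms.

Sₙ = n/2 × (first + last)
Last term = a + (n-1)d = -25 + (75-1)×(-8) = -617
S_75 = 75/2 × (-25 + (-617))
S_75 = 75/2 × (-642) = -24075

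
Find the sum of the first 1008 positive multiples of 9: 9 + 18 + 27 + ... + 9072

Factor out 9: = 9(1 + 2 + ... + 1008) = 9 × n(n+1)/2
= 9 × 1008×1009/2
= 9 × 508536
= 4576824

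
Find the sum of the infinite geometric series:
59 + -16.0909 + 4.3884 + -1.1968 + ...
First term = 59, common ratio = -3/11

For |r| < 1, S = a / (1 - r)
S = 59 / (1 - (-3/11))
S = 59 / (14/11)
S = 649/14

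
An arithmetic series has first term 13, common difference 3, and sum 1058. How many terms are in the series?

Using S = n/2 × [2a + (n-1)d]
1058 = n/2 × [2(13) + (n-1)(3)]
1058 = n/2 × [26 + 3n - 3]
2116 = n × [23 + 3n]
3n² + (23)n - 2116 = 0
Discriminant: Δ = (23)² - 4(3)(-2116) = 529 + 25392 = 25921
√Δ = 161
n = [-(23) + √Δ] / (2·3) = (-23 + 161) / 6 = 138 / 6 = 23
(The negative root is discarded since n must be a positive integer.)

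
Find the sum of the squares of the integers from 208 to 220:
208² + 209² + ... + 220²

Use ∑_{k=1}^{n} k² = n(n+1)(2n+1)/6, then subtract the first 207 terms.
∑_{k=1}^{220} k² = 220×221×441/6 = 3573570
∑_{k=1}^{207} k² = 207×208×415/6 = 2978040
∑_{k=208}^{220} k² = 3573570 - 2978040 = 595530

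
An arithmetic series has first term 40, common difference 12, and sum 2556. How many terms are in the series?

Using S = n/2 × [2a + (n-1)d]
2556 = n/2 × [2(40) + (n-1)(12)]
2556 = n/2 × [80 + 12n - 12]
5112 = n × [68 + 12n]
12n² + (68)n - 5112 = 0
Discriminant: Δ = (68)² - 4(12)(-5112) = 4624 + 245376 = 250000
√Δ = 500
n = [-(68) + √Δ] / (2·12) = (-68 + 500) / 24 = 432 / 24 = 18
(The negative root is discarded since n must be a positive integer.)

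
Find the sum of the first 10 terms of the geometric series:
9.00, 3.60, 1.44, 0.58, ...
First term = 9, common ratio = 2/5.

Sₙ = a(1 - rⁿ) / (1 - r)
S_10 = 9(1 - (2/5)^10) / (1 - (2/5))
S_10 = 9(1 - (1024/9765625)) / (3/5)
S_10 = 29293803/1953125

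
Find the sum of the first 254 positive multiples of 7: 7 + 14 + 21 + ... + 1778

Factor out 7: = 7(1 + 2 + ... + 254) = 7 × n(n+1)/2
= 7 × 254×255/2
= 7 × 32385
= 226695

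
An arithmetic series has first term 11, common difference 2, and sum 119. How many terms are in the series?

Using S = n/2 × [2a + (n-1)d]
119 = n/2 × [2(11) + (n-1)(2)]
119 = n/2 × [22 + 2n - 2]
238 = n × [20 + 2n]
2n² + (20)n - 238 = 0
Discriminant: Δ = (20)² - 4(2)(-238) = 400 + 1904 = 2304
√Δ = 48
n = [-(20) + √Δ] / (2·2) = (-20 + 48) / 4 = 28 / 4 = 7
(The negative root is discarded since n must be a positive integer.)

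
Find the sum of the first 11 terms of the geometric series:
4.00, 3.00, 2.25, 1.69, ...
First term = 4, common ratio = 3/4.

Sₙ = a(1 - rⁿ) / (1 - r)
S_11 = 4(1 - (3/4)^11) / (1 - (3/4))
S_11 = 4(1 - (177147/4194304)) / (1/4)
S_11 = 4017157/262144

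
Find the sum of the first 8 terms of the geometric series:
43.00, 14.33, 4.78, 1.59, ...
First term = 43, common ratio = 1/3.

Sₙ = a(1 - rⁿ) / (1 - r)
S_8 = 43(1 - (1/3)^8) / (1 - (1/3))
S_8 = 43(1 - (1/6561)) / (2/3)
S_8 = 141040/2187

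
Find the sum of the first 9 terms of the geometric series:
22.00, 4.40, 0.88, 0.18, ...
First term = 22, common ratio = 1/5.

Sₙ = a(1 - rⁿ) / (1 - r)
S_9 = 22(1 - (1/5)^9) / (1 - (1/5))
S_9 = 22(1 - (1/1953125)) / (4/5)
S_9 = 10742182/390625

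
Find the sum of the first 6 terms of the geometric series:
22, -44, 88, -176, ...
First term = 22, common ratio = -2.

Sₙ = a(1 - rⁿ) / (1 - r)
S_6 = 22(1 - (-2)^6) / (1 - (-2))
S_6 = 22(1 - 64) / (3)
S_6 = -462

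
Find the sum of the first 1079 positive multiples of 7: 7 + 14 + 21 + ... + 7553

Factor out 7: = 7(1 + 2 + ... + 1079) = 7 × n(n+1)/2
= 7 × 1079×1080/2
= 7 × 582660
= 4078620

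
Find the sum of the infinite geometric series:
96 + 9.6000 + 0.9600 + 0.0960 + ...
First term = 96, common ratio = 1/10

For |r| < 1, S = a / (1 - r)
S = 96 / (1 - (1/10))
S = 96 / (9/10)
S = 320/3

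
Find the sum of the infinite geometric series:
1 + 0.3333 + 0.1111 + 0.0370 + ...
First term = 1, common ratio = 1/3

For |r| < 1, S = a / (1 - r)
S = 1 / (1 - (1/3))
S = 1 / (2/3)
S = 3/2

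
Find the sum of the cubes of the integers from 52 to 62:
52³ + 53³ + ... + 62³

Use ∑_{k=1}^{n} k³ = [n(n+1)/2]², then subtract the first 51 terms.
∑_{k=1}^{62} k³ = [62×63/2]² = 1953² = 3814209
∑_{k=1}^{51} k³ = [51×52/2]² = 1326² = 1758276
∑_{k=52}^{62} k³ = 3814209 - 1758276 = 2055933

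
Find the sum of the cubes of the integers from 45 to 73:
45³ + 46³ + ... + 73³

Use ∑_{k=1}^{n} k³ = [n(n+1)/2]², then subtract the first 44 terms.
∑_{k=1}^{73} k³ = [73×74/2]² = 2701² = 7295401
∑_{k=1}^{44} k³ = [44×45/2]² = 990² = 980100
∑_{k=45}^{73} k³ = 7295401 - 980100 = 6315301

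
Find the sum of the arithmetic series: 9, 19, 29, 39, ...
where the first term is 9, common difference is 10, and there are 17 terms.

Sₙ = n/2 × (first + last)
Last term = a + (n-1)d = 9 + (17-1)×10 = 169
S_17 = 17/2 × (9 + 169)
S_17 = 17/2 × 178 = 1513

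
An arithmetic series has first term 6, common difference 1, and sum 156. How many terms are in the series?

Using S = n/2 × [2a + (n-1)d]
156 = n/2 × [2(6) + (n-1)(1)]
156 = n/2 × [12 + 1n - 1]
312 = n × [11 + 1n]
1n² + (11)n - 312 = 0
Discriminant: Δ = (11)² - 4(1)(-312) = 121 + 1248 = 1369
√Δ = 37
n = [-(11) + √Δ] / (2·1) = (-11 + 37) / 2 = 26 / 2 = 13
(The negative root is discarded since n must be a positive integer.)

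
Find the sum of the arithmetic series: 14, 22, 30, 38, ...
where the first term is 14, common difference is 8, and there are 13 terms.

Sₙ = n/2 × (first + last)
Last term = a + (n-1)d = 14 + (13-1)×8 = 110
S_13 = 13/2 × (14 + 110)
S_13 = 13/2 × 124 = 806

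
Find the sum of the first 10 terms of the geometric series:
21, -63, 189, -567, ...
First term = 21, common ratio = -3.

Sₙ = a(1 - rⁿ) / (1 - r)
S_10 = 21(1 - (-3)^10) / (1 - (-3))
S_10 = 21(1 - 59049) / (4)
S_10 = -310002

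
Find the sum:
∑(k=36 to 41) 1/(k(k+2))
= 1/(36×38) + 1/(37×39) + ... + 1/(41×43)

Partial fractions: 1/(k(k+2)) = (1/2)[1/k - 1/(k+2)]
Telescoping leaves the first two and last two terms:
= (1/2)[1/36 + 1/37 - 1/42 - 1/43]
= 3103/801864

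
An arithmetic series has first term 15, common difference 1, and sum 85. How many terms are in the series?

Using S = n/2 × [2a + (n-1)d]
85 = n/2 × [2(15) + (n-1)(1)]
85 = n/2 × [30 + 1n - 1]
170 = n × [29 + 1n]
1n² + (29)n - 170 = 0
Discriminant: Δ = (29)² - 4(1)(-170) = 841 + 680 = 1521
√Δ = 39
n = [-(29) + √Δ] / (2·1) = (-29 + 39) / 2 = 10 / 2 = 5
(The negative root is discarded since n must be a positive integer.)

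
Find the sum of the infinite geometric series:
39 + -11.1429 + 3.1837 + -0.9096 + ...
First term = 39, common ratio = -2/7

For |r| < 1, S = a / (1 - r)
S = 39 / (1 - (-2/7))
S = 39 / (9/7)
S = 91/3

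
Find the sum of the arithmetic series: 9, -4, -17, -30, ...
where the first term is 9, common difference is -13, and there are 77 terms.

Sₙ = n/2 × (first + last)
Last term = a + (n-1)d = 9 + (77-1)×(-13) = -979
S_77 = 77/2 × (9 + (-979))
S_77 = 77/2 × (-970) = -37345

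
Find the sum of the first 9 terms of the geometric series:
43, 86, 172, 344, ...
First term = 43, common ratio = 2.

Sₙ = a(1 - rⁿ) / (1 - r)
S_9 = 43(1 - 2^9) / (1 - 2)
S_9 = 43(1 - 512) / (-1)
S_9 = 21973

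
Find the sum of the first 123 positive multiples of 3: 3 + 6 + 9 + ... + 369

Factor out 3: = 3(1 + 2 + ... + 123) = 3 × n(n+1)/2
= 3 × 123×124/2
= 3 × 7626
= 22878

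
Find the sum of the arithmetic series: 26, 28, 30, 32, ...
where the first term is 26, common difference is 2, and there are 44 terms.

Sₙ = n/2 × (first + last)
Last term = a + (n-1)d = 26 + (44-1)×2 = 112
S_44 = 44/2 × (26 + 112)
S_44 = 44/2 × 138 = 3036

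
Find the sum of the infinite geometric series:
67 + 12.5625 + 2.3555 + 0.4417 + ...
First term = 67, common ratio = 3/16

For |r| < 1, S = a / (1 - r)
S = 67 / (1 - (3/16))
S = 67 / (13/16)
S = 1072/13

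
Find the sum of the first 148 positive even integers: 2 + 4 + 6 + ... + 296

Sum of first n even numbers = n(n+1)
= 148×149
= 22052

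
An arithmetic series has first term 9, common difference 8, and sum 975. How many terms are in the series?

Using S = n/2 × [2a + (n-1)d]
975 = n/2 × [2(9) + (n-1)(8)]
975 = n/2 × [18 + 8n - 8]
1950 = n × [10 + 8n]
8n² + (10)n - 1950 = 0
Discriminant: Δ = (10)² - 4(8)(-1950) = 100 + 62400 = 62500
√Δ = 250
n = [-(10) + √Δ] / (2·8) = (-10 + 250) / 16 = 240 / 16 = 15
(The negative root is discarded since n must be a positive integer.)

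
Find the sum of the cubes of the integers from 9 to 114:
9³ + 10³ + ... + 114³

Use ∑_{k=1}^{n} k³ = [n(n+1)/2]², then subtract the first 8 terms.
∑_{k=1}^{114} k³ = [114×115/2]² = 6555² = 42968025
∑_{k=1}^{8} k³ = [8×9/2]² = 36² = 1296
∑_{k=9}^{114} k³ = 42968025 - 1296 = 42966729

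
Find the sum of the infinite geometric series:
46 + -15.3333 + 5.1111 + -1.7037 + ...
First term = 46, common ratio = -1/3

For |r| < 1, S = a / (1 - r)
S = 46 / (1 - (-1/3))
S = 46 / (4/3)
S = 69/2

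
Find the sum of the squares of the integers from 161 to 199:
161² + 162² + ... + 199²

Use ∑_{k=1}^{n} k² = n(n+1)(2n+1)/6, then subtract the first 160 terms.
∑_{k=1}^{199} k² = 199×200×399/6 = 2646700
∑_{k=1}^{160} k² = 160×161×321/6 = 1378160
∑_{k=161}^{199} k² = 2646700 - 1378160 = 1268540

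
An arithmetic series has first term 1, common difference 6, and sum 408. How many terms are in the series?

Using S = n/2 × [2a + (n-1)d]
408 = n/2 × [2(1) + (n-1)(6)]
408 = n/2 × [2 + 6n - 6]
816 = n × [-4 + 6n]
6n² + (-4)n - 816 = 0
Discriminant: Δ = (-4)² - 4(6)(-816) = 16 + 19584 = 19600
√Δ = 140
n = [-(-4) + √Δ] / (2·6) = (4 + 140) / 12 = 144 / 12 = 12
(The negative root is discarded since n must be a positive integer.)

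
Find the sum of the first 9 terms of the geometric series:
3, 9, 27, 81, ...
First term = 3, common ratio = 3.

Sₙ = a(1 - rⁿ) / (1 - r)
S_9 = 3(1 - 3^9) / (1 - 3)
S_9 = 3(1 - 19683) / (-2)
S_9 = 29523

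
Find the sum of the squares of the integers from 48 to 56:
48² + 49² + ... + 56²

Use ∑_{k=1}^{n} k² = n(n+1)(2n+1)/6, then subtract the first 47 terms.
∑_{k=1}^{56} k² = 56×57×113/6 = 60116
∑_{k=1}^{47} k² = 47×48×95/6 = 35720
∑_{k=48}^{56} k² = 60116 - 35720 = 24396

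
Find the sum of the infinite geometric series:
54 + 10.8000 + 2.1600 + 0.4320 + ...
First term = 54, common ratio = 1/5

For |r| < 1, S = a / (1 - r)
S = 54 / (1 - (1/5))
S = 54 / (4/5)
S = 135/2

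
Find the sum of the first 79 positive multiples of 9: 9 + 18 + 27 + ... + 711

Factor out 9: = 9(1 + 2 + ... + 79) = 9 × n(n+1)/2
= 9 × 79×80/2
= 9 × 3160
= 28440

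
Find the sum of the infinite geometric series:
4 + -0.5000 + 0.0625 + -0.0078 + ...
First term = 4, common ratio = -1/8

For |r| < 1, S = a / (1 - r)
S = 4 / (1 - (-1/8))
S = 4 / (9/8)
S = 32/9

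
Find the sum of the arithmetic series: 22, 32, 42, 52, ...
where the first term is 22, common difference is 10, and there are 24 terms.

Sₙ = n/2 × (first + last)
Last term = a + (n-1)d = 22 + (24-1)×10 = 252
S_24 = 24/2 × (22 + 252)
S_24 = 24/2 × 274 = 3288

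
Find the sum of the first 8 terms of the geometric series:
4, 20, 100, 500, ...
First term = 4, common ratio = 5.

Sₙ = a(1 - rⁿ) / (1 - r)
S_8 = 4(1 - 5^8) / (1 - 5)
S_8 = 4(1 - 390625) / (-4)
S_8 = 390624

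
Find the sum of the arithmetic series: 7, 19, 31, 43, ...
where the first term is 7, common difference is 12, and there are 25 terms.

Sₙ = n/2 × (first + last)
Last term = a + (n-1)d = 7 + (25-1)×12 = 295
S_25 = 25/2 × (7 + 295)
S_25 = 25/2 × 302 = 3775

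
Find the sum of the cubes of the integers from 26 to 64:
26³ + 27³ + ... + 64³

Use ∑_{k=1}^{n} k³ = [n(n+1)/2]², then subtract the first 25 terms.
∑_{k=1}^{64} k³ = [64×65/2]² = 2080² = 4326400
∑_{k=1}^{25} k³ = [25×26/2]² = 325² = 105625
∑_{k=26}^{64} k³ = 4326400 - 105625 = 4220775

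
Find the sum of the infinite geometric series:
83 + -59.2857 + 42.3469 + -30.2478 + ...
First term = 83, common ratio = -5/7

For |r| < 1, S = a / (1 - r)
S = 83 / (1 - (-5/7))
S = 83 / (12/7)
S = 581/12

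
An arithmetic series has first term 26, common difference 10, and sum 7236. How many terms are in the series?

Using S = n/2 × [2a + (n-1)d]
7236 = n/2 × [2(26) + (n-1)(10)]
7236 = n/2 × [52 + 10n - 10]
14472 = n × [42 + 10n]
10n² + (42)n - 14472 = 0
Discriminant: Δ = (42)² - 4(10)(-14472) = 1764 + 578880 = 580644
√Δ = 762
n = [-(42) + √Δ] / (2·10) = (-42 + 762) / 20 = 720 / 20 = 36
(The negative root is discarded since n must be a positive integer.)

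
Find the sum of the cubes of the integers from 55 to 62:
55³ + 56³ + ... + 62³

Use ∑_{k=1}^{n} k³ = [n(n+1)/2]², then subtract the first 54 terms.
∑_{k=1}^{62} k³ = [62×63/2]² = 1953² = 3814209
∑_{k=1}^{54} k³ = [54×55/2]² = 1485² = 2205225
∑_{k=55}^{62} k³ = 3814209 - 2205225 = 1608984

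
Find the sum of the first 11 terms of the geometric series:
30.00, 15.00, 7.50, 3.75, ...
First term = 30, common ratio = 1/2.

Sₙ = a(1 - rⁿ) / (1 - r)
S_11 = 30(1 - (1/2)^11) / (1 - (1/2))
S_11 = 30(1 - (1/2048)) / (1/2)
S_11 = 30705/512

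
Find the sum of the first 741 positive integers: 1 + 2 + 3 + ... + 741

Formula: ∑k = n(n+1)/2
= 741×742/2
= 549822/2
= 274911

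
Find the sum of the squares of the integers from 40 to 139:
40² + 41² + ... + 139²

Use ∑_{k=1}^{n} k² = n(n+1)(2n+1)/6, then subtract the first 39 terms.
∑_{k=1}^{139} k² = 139×140×279/6 = 904890
∑_{k=1}^{39} k² = 39×40×79/6 = 20540
∑_{k=40}^{139} k² = 904890 - 20540 = 884350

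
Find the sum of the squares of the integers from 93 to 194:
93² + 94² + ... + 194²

Use ∑_{k=1}^{n} k² = n(n+1)(2n+1)/6, then subtract the first 92 terms.
∑_{k=1}^{194} k² = 194×195×389/6 = 2452645
∑_{k=1}^{92} k² = 92×93×185/6 = 263810
∑_{k=93}^{194} k² = 2452645 - 263810 = 2188835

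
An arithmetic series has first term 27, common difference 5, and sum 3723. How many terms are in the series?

Using S = n/2 × [2a + (n-1)d]
3723 = n/2 × [2(27) + (n-1)(5)]
3723 = n/2 × [54 + 5n - 5]
7446 = n × [49 + 5n]
5n² + (49)n - 7446 = 0
Discriminant: Δ = (49)² - 4(5)(-7446) = 2401 + 148920 = 151321
√Δ = 389
n = [-(49) + √Δ] / (2·5) = (-49 + 389) / 10 = 340 / 10 = 34
(The negative root is discarded since n must be a positive integer.)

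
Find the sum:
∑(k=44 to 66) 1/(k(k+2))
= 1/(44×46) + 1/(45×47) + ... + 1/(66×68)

Partial fractions: 1/(k(k+2)) = (1/2)[1/k - 1/(k+2)]
Telescoping leaves the first two and last two terms:
= (1/2)[1/44 + 1/45 - 1/67 - 1/68]
= 17273/2255220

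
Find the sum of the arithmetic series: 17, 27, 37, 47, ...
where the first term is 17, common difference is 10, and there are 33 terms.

Sₙ = n/2 × (first + last)
Last term = a + (n-1)d = 17 + (33-1)×10 = 337
S_33 = 33/2 × (17 + 337)
S_33 = 33/2 × 354 = 5841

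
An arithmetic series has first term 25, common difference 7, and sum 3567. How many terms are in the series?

Using S = n/2 × [2a + (n-1)d]
3567 = n/2 × [2(25) + (n-1)(7)]
3567 = n/2 × [50 + 7n - 7]
7134 = n × [43 + 7n]
7n² + (43)n - 7134 = 0
Discriminant: Δ = (43)² - 4(7)(-7134) = 1849 + 199752 = 201601
√Δ = 449
n = [-(43) + √Δ] / (2·7) = (-43 + 449) / 14 = 406 / 14 = 29
(The negative root is discarded since n must be a positive integer.)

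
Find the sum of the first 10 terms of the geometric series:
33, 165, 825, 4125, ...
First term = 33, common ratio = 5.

Sₙ = a(1 - rⁿ) / (1 - r)
S_10 = 33(1 - 5^10) / (1 - 5)
S_10 = 33(1 - 9765625) / (-4)
S_10 = 80566398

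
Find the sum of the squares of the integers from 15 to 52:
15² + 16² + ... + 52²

Use ∑_{k=1}^{n} k² = n(n+1)(2n+1)/6, then subtract the first 14 terms.
∑_{k=1}^{52} k² = 52×53×105/6 = 48230
∑_{k=1}^{14} k² = 14×15×29/6 = 1015
∑_{k=15}^{52} k² = 48230 - 1015 = 47215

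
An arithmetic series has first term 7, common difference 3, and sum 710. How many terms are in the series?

Using S = n/2 × [2a + (n-1)d]
710 = n/2 × [2(7) + (n-1)(3)]
710 = n/2 × [14 + 3n - 3]
1420 = n × [11 + 3n]
3n² + (11)n - 1420 = 0
Discriminant: Δ = (11)² - 4(3)(-1420) = 121 + 17040 = 17161
√Δ = 131
n = [-(11) + √Δ] / (2·3) = (-11 + 131) / 6 = 120 / 6 = 20
(The negative root is discarded since n must be a positive integer.)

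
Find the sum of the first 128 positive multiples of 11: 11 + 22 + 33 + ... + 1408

Factor out 11: = 11(1 + 2 + ... + 128) = 11 × n(n+1)/2
= 11 × 128×129/2
= 11 × 8256
= 90816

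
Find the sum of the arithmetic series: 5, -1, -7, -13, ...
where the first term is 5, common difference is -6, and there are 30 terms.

Sₙ = n/2 × (first + last)
Last term = a + (n-1)d = 5 + (30-1)×(-6) = -169
S_30 = 30/2 × (5 + (-169))
S_30 = 30/2 × (-164) = -2460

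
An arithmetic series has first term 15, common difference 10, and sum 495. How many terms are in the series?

Using S = n/2 × [2a + (n-1)d]
495 = n/2 × [2(15) + (n-1)(10)]
495 = n/2 × [30 + 10n - 10]
990 = n × [20 + 10n]
10n² + (20)n - 990 = 0
Discriminant: Δ = (20)² - 4(10)(-990) = 400 + 39600 = 40000
√Δ = 200
n = [-(20) + √Δ] / (2·10) = (-20 + 200) / 20 = 180 / 20 = 9
(The negative root is discarded since n must be a positive integer.)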